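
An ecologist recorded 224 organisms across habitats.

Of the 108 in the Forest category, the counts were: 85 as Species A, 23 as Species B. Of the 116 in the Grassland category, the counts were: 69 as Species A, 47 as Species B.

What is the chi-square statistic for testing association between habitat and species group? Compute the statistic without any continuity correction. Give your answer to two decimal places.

9.62

Row totals: 108, 116. Column totals: 154, 70. Grand total N = 224.
Expected counts (row total × column total / N):
  Forest, Species A: 108×154/224 = 74.250
  Forest, Species B: 108×70/224 = 33.750
  Grassland, Species A: 116×154/224 = 79.750
  Grassland, Species B: 116×70/224 = 36.250
Contributions (O − E)²/E:
  (85 − 74.250)²/74.250 = 1.5564
  (23 − 33.750)²/33.750 = 3.4241
  (69 − 79.750)²/79.750 = 1.4491
  (47 − 36.250)²/36.250 = 3.1879
χ² = 1.5564 + 3.4241 + 1.4491 + 3.1879 = 9.62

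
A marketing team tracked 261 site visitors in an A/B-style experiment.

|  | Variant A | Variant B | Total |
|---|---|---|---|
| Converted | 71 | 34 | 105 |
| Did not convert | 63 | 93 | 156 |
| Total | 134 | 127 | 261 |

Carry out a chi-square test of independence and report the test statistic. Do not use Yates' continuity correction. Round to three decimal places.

Grand total N = 261.
Expected counts (row total × column total / N):
  Converted, Variant A: 105×134/261 = 53.90805
  Converted, Variant B: 105×127/261 = 51.09195
  Did not convert, Variant A: 156×134/261 = 80.09195
  Did not convert, Variant B: 156×127/261 = 75.90805
Contributions (O − E)²/E:
  (71 − 53.90805)²/53.90805 = 5.4191
  (34 − 51.09195)²/51.09195 = 5.7178
  (63 − 80.09195)²/80.09195 = 3.6475
  (93 − 75.90805)²/75.90805 = 3.8485
χ² = 5.4191 + 5.7178 + 3.6475 + 3.8485 = 18.633

18.633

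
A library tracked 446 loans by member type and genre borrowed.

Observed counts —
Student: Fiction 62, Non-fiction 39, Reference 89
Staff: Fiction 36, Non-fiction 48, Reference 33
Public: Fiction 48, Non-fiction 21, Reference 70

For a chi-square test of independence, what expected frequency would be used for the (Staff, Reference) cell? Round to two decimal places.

50.37

Row total (Staff) = 117; column total (Reference) = 192; grand total N = 446.
Expected count = (row total × column total) / N = 117 × 192 / 446 = 50.37.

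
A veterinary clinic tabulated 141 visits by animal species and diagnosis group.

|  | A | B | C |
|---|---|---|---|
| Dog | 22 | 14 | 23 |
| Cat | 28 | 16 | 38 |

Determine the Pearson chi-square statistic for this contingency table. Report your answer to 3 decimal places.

Row totals: 59, 82. Column totals: 50, 30, 61. Grand total N = 141.
Expected counts (row total × column total / N):
  Dog, A: 59×50/141 = 20.9220
  Dog, B: 59×30/141 = 12.5532
  Dog, C: 59×61/141 = 25.5248
  Cat, A: 82×50/141 = 29.0780
  Cat, B: 82×30/141 = 17.4468
  Cat, C: 82×61/141 = 35.4752
Contributions (O − E)²/E:
  (22 − 20.9220)²/20.9220 = 0.0555
  (14 − 12.5532)²/12.5532 = 0.1667
  (23 − 25.5248)²/25.5248 = 0.2497
  (28 − 29.0780)²/29.0780 = 0.0400
  (16 − 17.4468)²/17.4468 = 0.1200
  (38 − 35.4752)²/35.4752 = 0.1797
χ² = 0.0555 + 0.1667 + 0.2497 + 0.0400 + 0.1200 + 0.1797 = 0.812

0.812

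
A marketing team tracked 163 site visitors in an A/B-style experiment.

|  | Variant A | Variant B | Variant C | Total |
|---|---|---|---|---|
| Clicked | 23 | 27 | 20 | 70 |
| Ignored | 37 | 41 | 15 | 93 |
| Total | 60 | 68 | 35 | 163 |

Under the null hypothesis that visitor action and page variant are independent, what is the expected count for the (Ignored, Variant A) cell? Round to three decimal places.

34.233

Row total (Ignored) = 93; column total (Variant A) = 60; grand total N = 163.
Expected count = (row total × column total) / N = 93 × 60 / 163 = 34.233.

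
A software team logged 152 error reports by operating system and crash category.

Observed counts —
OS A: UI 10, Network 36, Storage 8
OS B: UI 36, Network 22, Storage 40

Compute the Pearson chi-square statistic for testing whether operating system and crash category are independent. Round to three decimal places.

Row totals: 54, 98. Column totals: 46, 58, 48. Grand total N = 152.
Expected counts (row total × column total / N):
  OS A, UI: 54×46/152 = 16.3421
  OS A, Network: 54×58/152 = 20.6053
  OS A, Storage: 54×48/152 = 17.0526
  OS B, UI: 98×46/152 = 29.6579
  OS B, Network: 98×58/152 = 37.3947
  OS B, Storage: 98×48/152 = 30.9474
Contributions (O − E)²/E:
  (10 − 16.3421)²/16.3421 = 2.4613
  (36 − 20.6053)²/20.6053 = 11.5017
  (8 − 17.0526)²/17.0526 = 4.8057
  (36 − 29.6579)²/29.6579 = 1.3562
  (22 − 37.3947)²/37.3947 = 6.3377
  (40 − 30.9474)²/30.9474 = 2.6480
χ² = 2.4613 + 11.5017 + 4.8057 + 1.3562 + 6.3377 + 2.6480 = 29.111

29.111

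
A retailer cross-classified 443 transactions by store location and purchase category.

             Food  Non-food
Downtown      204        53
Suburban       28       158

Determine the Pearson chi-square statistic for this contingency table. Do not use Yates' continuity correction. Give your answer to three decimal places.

178.987

Row totals: 257, 186. Column totals: 232, 211. Grand total N = 443.
Expected counts (row total × column total / N):
  Downtown, Food: 257×232/443 = 134.5914
  Downtown, Non-food: 257×211/443 = 122.4086
  Suburban, Food: 186×232/443 = 97.4086
  Suburban, Non-food: 186×211/443 = 88.5914
Contributions (O − E)²/E:
  (204 − 134.5914)²/134.5914 = 35.7939
  (53 − 122.4086)²/122.4086 = 39.3563
  (28 − 97.4086)²/97.4086 = 49.4572
  (158 − 88.5914)²/88.5914 = 54.3795
χ² = 35.7939 + 39.3563 + 49.4572 + 54.3795 = 178.987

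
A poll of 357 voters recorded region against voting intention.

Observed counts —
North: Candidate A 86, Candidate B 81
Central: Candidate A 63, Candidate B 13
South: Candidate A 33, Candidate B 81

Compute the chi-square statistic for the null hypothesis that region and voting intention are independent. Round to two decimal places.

53.14

Row totals: 167, 76, 114. Column totals: 182, 175. Grand total N = 357.
Expected counts (row total × column total / N):
  North, Candidate A: 167×182/357 = 85.137
  North, Candidate B: 167×175/357 = 81.863
  Central, Candidate A: 76×182/357 = 38.745
  Central, Candidate B: 76×175/357 = 37.255
  South, Candidate A: 114×182/357 = 58.118
  South, Candidate B: 114×175/357 = 55.882
Contributions (O − E)²/E:
  (86 − 85.137)²/85.137 = 0.0087
  (81 − 81.863)²/81.863 = 0.0091
  (63 − 38.745)²/38.745 = 15.1840
  (13 − 37.255)²/37.255 = 15.7913
  (33 − 58.118)²/58.118 = 10.8557
  (81 − 55.882)²/55.882 = 11.2901
χ² = 0.0087 + 0.0091 + 15.1840 + 15.7913 + 10.8557 + 11.2901 = 53.14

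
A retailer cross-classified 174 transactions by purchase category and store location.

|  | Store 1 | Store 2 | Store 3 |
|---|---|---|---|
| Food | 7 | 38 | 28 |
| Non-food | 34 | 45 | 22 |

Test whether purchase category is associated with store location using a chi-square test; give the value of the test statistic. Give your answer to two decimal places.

Row totals: 73, 101. Column totals: 41, 83, 50. Grand total N = 174.
Expected counts (row total × column total / N):
  Food, Store 1: 73×41/174 = 17.201
  Food, Store 2: 73×83/174 = 34.822
  Food, Store 3: 73×50/174 = 20.977
  Non-food, Store 1: 101×41/174 = 23.799
  Non-food, Store 2: 101×83/174 = 48.178
  Non-food, Store 3: 101×50/174 = 29.023
Contributions (O − E)²/E:
  (7 − 17.201)²/17.201 = 6.0497
  (38 − 34.822)²/34.822 = 0.2900
  (28 − 20.977)²/20.977 = 2.3513
  (34 − 23.799)²/23.799 = 4.3725
  (45 − 48.178)²/48.178 = 0.2096
  (22 − 29.023)²/29.023 = 1.6994
χ² = 6.0497 + 0.2900 + 2.3513 + 4.3725 + 0.2096 + 1.6994 = 14.97

14.97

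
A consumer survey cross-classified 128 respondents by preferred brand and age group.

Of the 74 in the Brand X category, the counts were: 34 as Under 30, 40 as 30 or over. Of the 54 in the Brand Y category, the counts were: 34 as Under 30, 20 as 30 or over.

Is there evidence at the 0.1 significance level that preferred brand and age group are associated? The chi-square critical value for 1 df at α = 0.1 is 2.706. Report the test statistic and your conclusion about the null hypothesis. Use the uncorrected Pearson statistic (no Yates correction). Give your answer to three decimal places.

Row totals: 74, 54. Column totals: 68, 60. Grand total N = 128.
Expected counts (row total × column total / N):
  Brand X, Under 30: 74×68/128 = 39.3125
  Brand X, 30 or over: 74×60/128 = 34.6875
  Brand Y, Under 30: 54×68/128 = 28.6875
  Brand Y, 30 or over: 54×60/128 = 25.3125
Contributions (O − E)²/E:
  (34 − 39.3125)²/39.3125 = 0.7179
  (40 − 34.6875)²/34.6875 = 0.8136
  (34 − 28.6875)²/28.6875 = 0.9838
  (20 − 25.3125)²/25.3125 = 1.1150
χ² = 0.7179 + 0.8136 + 0.9838 + 1.1150 = 3.630
df = (2−1)(2−1) = 1. Since 3.630 > 2.706, reject the null hypothesis of independence at α = 0.1.

3.630; reject H₀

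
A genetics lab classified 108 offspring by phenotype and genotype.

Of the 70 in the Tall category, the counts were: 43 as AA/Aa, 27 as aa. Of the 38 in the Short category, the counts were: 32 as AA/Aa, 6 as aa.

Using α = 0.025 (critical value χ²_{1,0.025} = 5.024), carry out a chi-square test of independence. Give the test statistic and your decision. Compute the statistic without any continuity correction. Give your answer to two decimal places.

6.02; reject H₀

Row totals: 70, 38. Column totals: 75, 33. Grand total N = 108.
Expected counts (row total × column total / N):
  Tall, AA/Aa: 70×75/108 = 48.611
  Tall, aa: 70×33/108 = 21.389
  Short, AA/Aa: 38×75/108 = 26.389
  Short, aa: 38×33/108 = 11.611
Contributions (O − E)²/E:
  (43 − 48.611)²/48.611 = 0.6477
  (27 − 21.389)²/21.389 = 1.4719
  (32 − 26.389)²/26.389 = 1.1930
  (6 − 11.611)²/11.611 = 2.7115
χ² = 0.6477 + 1.4719 + 1.1930 + 2.7115 = 6.02
df = (2−1)(2−1) = 1. Since 6.02 > 5.024, reject the null hypothesis of independence at α = 0.025.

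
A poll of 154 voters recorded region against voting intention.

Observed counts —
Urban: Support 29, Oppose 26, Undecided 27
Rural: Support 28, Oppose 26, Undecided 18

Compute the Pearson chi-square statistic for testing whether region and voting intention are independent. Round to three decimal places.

1.173

Row totals: 82, 72. Column totals: 57, 52, 45. Grand total N = 154.
Expected counts (row total × column total / N):
  Urban, Support: 82×57/154 = 30.3506
  Urban, Oppose: 82×52/154 = 27.6883
  Urban, Undecided: 82×45/154 = 23.9610
  Rural, Support: 72×57/154 = 26.6494
  Rural, Oppose: 72×52/154 = 24.3117
  Rural, Undecided: 72×45/154 = 21.0390
Contributions (O − E)²/E:
  (29 − 30.3506)²/30.3506 = 0.0601
  (26 − 27.6883)²/27.6883 = 0.1029
  (27 − 23.9610)²/23.9610 = 0.3854
  (28 − 26.6494)²/26.6494 = 0.0684
  (26 − 24.3117)²/24.3117 = 0.1172
  (18 − 21.0390)²/21.0390 = 0.4390
χ² = 0.0601 + 0.1029 + 0.3854 + 0.0684 + 0.1172 + 0.4390 = 1.173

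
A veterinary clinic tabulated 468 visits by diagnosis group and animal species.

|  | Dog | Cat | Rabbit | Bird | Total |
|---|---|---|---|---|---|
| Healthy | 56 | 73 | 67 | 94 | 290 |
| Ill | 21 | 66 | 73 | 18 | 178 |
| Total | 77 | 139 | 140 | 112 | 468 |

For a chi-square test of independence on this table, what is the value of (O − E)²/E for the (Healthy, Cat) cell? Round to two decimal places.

Row total (Healthy) = 290; column total (Cat) = 139; N = 468.
Expected count E = 290 × 139 / 468 = 86.1325.
Contribution = (O − E)²/E = (73 − 86.1325)² / 86.1325 = 2.00.

2.00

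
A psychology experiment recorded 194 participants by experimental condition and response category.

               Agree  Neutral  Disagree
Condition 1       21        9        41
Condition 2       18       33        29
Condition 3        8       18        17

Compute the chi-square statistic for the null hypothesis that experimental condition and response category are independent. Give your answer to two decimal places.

17.79

Row totals: 71, 80, 43. Column totals: 47, 60, 87. Grand total N = 194.
Expected counts (row total × column total / N):
  Condition 1, Agree: 71×47/194 = 17.201
  Condition 1, Neutral: 71×60/194 = 21.959
  Condition 1, Disagree: 71×87/194 = 31.840
  Condition 2, Agree: 80×47/194 = 19.381
  Condition 2, Neutral: 80×60/194 = 24.742
  Condition 2, Disagree: 80×87/194 = 35.876
  Condition 3, Agree: 43×47/194 = 10.418
  Condition 3, Neutral: 43×60/194 = 13.299
  Condition 3, Disagree: 43×87/194 = 19.284
Contributions (O − E)²/E:
  (21 − 17.201)²/17.201 = 0.8390
  (9 − 21.959)²/21.959 = 7.6477
  (41 − 31.840)²/31.840 = 2.6352
  (18 − 19.381)²/19.381 = 0.0984
  (33 − 24.742)²/24.742 = 2.7562
  (29 − 35.876)²/35.876 = 1.3179
  (8 − 10.418)²/10.418 = 0.5612
  (18 − 13.299)²/13.299 = 1.6617
  (17 − 19.284)²/19.284 = 0.2705
χ² = 0.8390 + 7.6477 + 2.6352 + 0.0984 + 2.7562 + 1.3179 + 0.5612 + 1.6617 + 0.2705 = 17.79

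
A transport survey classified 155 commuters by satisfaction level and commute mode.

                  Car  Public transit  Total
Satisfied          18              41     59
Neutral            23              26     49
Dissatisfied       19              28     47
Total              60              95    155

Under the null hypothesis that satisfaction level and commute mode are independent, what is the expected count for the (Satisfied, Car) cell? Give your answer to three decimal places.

Row total (Satisfied) = 59; column total (Car) = 60; grand total N = 155.
Expected count = (row total × column total) / N = 59 × 60 / 155 = 22.839.

22.839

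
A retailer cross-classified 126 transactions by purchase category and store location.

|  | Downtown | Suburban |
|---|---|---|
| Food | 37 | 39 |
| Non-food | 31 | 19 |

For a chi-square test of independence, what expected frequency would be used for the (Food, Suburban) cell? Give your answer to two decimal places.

34.98

Row total (Food) = 76; column total (Suburban) = 58; grand total N = 126.
Expected count = (row total × column total) / N = 76 × 58 / 126 = 34.98.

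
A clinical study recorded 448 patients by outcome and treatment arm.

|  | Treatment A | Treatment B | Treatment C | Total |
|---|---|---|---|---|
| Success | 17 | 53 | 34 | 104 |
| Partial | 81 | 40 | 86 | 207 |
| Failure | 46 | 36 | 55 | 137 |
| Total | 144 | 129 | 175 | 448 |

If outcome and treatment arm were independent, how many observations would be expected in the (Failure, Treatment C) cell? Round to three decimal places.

53.516

Row total (Failure) = 137; column total (Treatment C) = 175; grand total N = 448.
Expected count = (row total × column total) / N = 137 × 175 / 448 = 53.516.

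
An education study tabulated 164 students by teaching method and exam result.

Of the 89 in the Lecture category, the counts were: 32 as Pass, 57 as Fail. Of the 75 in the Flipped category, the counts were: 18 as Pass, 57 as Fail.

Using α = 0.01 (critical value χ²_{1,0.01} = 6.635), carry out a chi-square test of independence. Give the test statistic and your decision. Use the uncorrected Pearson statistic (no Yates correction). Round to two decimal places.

Row totals: 89, 75. Column totals: 50, 114. Grand total N = 164.
Expected counts (row total × column total / N):
  Lecture, Pass: 89×50/164 = 27.13415
  Lecture, Fail: 89×114/164 = 61.86585
  Flipped, Pass: 75×50/164 = 22.86585
  Flipped, Fail: 75×114/164 = 52.13415
Contributions (O − E)²/E:
  (32 − 27.13415)²/27.13415 = 0.8726
  (57 − 61.86585)²/61.86585 = 0.3827
  (18 − 22.86585)²/22.86585 = 1.0355
  (57 − 52.13415)²/52.13415 = 0.4541
χ² = 0.8726 + 0.3827 + 1.0355 + 0.4541 = 2.74
df = (2−1)(2−1) = 1. Since 2.74 < 6.635, fail to reject the null hypothesis of independence at α = 0.01.

2.74; fail to reject H₀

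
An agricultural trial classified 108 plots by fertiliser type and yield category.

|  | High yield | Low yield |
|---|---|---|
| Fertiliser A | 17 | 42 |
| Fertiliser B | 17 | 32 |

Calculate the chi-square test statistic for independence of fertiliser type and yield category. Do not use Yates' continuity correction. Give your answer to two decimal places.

Row totals: 59, 49. Column totals: 34, 74. Grand total N = 108.
Expected counts (row total × column total / N):
  Fertiliser A, High yield: 59×34/108 = 18.574
  Fertiliser A, Low yield: 59×74/108 = 40.426
  Fertiliser B, High yield: 49×34/108 = 15.426
  Fertiliser B, Low yield: 49×74/108 = 33.574
Contributions (O − E)²/E:
  (17 − 18.574)²/18.574 = 0.1334
  (42 − 40.426)²/40.426 = 0.0613
  (17 − 15.426)²/15.426 = 0.1606
  (32 − 33.574)²/33.574 = 0.0738
χ² = 0.1334 + 0.0613 + 0.1606 + 0.0738 = 0.43

0.43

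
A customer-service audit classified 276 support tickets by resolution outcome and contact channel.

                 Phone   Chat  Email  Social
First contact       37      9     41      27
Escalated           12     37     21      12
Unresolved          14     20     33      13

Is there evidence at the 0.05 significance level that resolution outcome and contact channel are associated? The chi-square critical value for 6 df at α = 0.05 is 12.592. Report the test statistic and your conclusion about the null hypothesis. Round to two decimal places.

41.22; reject H₀

Row totals: 114, 82, 80. Column totals: 63, 66, 95, 52. Grand total N = 276.
Expected counts (row total × column total / N):
  First contact, Phone: 114×63/276 = 26.022
  First contact, Chat: 114×66/276 = 27.261
  First contact, Email: 114×95/276 = 39.239
  First contact, Social: 114×52/276 = 21.478
  Escalated, Phone: 82×63/276 = 18.717
  Escalated, Chat: 82×66/276 = 19.609
  Escalated, Email: 82×95/276 = 28.225
  Escalated, Social: 82×52/276 = 15.449
  Unresolved, Phone: 80×63/276 = 18.261
  Unresolved, Chat: 80×66/276 = 19.130
  Unresolved, Email: 80×95/276 = 27.536
  Unresolved, Social: 80×52/276 = 15.072
Contributions (O − E)²/E:
  (37 − 26.022)²/26.022 = 4.6313
  (9 − 27.261)²/27.261 = 12.2323
  (41 − 39.239)²/39.239 = 0.0790
  (27 − 21.478)²/21.478 = 1.4197
  (12 − 18.717)²/18.717 = 2.4105
  (37 − 19.609)²/19.609 = 15.4239
  (21 − 28.225)²/28.225 = 1.8494
  (12 − 15.449)²/15.449 = 0.7700
  (14 − 18.261)²/18.261 = 0.9943
  (20 − 19.130)²/19.130 = 0.0396
  (33 − 27.536)²/27.536 = 1.0842
  (13 − 15.072)²/15.072 = 0.2848
χ² = 4.6313 + 12.2323 + 0.0790 + 1.4197 + 2.4105 + 15.4239 + 1.8494 + 0.7700 + 0.9943 + 0.0396 + 1.0842 + 0.2848 = 41.22
df = (3−1)(4−1) = 6. Since 41.22 > 12.592, reject the null hypothesis of independence at α = 0.05.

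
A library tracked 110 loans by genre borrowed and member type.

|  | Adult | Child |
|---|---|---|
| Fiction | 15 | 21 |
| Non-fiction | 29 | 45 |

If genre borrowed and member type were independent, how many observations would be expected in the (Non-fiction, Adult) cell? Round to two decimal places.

Row total (Non-fiction) = 74; column total (Adult) = 44; grand total N = 110.
Expected count = (row total × column total) / N = 74 × 44 / 110 = 29.60.

29.60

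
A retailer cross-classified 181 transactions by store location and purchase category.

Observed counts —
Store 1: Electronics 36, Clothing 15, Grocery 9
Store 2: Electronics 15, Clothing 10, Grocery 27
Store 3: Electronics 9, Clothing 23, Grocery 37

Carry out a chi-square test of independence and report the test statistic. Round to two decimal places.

Row totals: 60, 52, 69. Column totals: 60, 48, 73. Grand total N = 181.
Expected counts (row total × column total / N):
  Store 1, Electronics: 60×60/181 = 19.890
  Store 1, Clothing: 60×48/181 = 15.912
  Store 1, Grocery: 60×73/181 = 24.199
  Store 2, Electronics: 52×60/181 = 17.238
  Store 2, Clothing: 52×48/181 = 13.790
  Store 2, Grocery: 52×73/181 = 20.972
  Store 3, Electronics: 69×60/181 = 22.873
  Store 3, Clothing: 69×48/181 = 18.298
  Store 3, Grocery: 69×73/181 = 27.829
Contributions (O − E)²/E:
  (36 − 19.890)²/19.890 = 13.0484
  (15 − 15.912)²/15.912 = 0.0523
  (9 − 24.199)²/24.199 = 9.5462
  (15 − 17.238)²/17.238 = 0.2906
  (10 − 13.790)²/13.790 = 1.0416
  (27 − 20.972)²/20.972 = 1.7326
  (9 − 22.873)²/22.873 = 8.4143
  (23 − 18.298)²/18.298 = 1.2083
  (37 − 27.829)²/27.829 = 3.0223
χ² = 13.0484 + 0.0523 + 9.5462 + 0.2906 + 1.0416 + 1.7326 + 8.4143 + 1.2083 + 3.0223 = 38.36

38.36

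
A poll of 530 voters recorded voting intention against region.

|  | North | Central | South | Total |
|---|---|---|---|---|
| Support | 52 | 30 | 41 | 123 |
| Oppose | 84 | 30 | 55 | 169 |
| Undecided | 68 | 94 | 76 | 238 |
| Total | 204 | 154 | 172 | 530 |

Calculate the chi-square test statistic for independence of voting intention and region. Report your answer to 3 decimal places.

29.394

Grand total N = 530.
Expected counts (row total × column total / N):
  Support, North: 123×204/530 = 47.34340
  Support, Central: 123×154/530 = 35.73962
  Support, South: 123×172/530 = 39.91698
  Oppose, North: 169×204/530 = 65.04906
  Oppose, Central: 169×154/530 = 49.10566
  Oppose, South: 169×172/530 = 54.84528
  Undecided, North: 238×204/530 = 91.60755
  Undecided, Central: 238×154/530 = 69.15472
  Undecided, South: 238×172/530 = 77.23774
Contributions (O − E)²/E:
  (52 − 47.34340)²/47.34340 = 0.4580
  (30 − 35.73962)²/35.73962 = 0.9218
  (41 − 39.91698)²/39.91698 = 0.0294
  (84 − 65.04906)²/65.04906 = 5.5210
  (30 − 49.10566)²/49.10566 = 7.4335
  (55 − 54.84528)²/54.84528 = 0.0004
  (68 − 91.60755)²/91.60755 = 6.0837
  (94 − 69.15472)²/69.15472 = 8.9262
  (76 − 77.23774)²/77.23774 = 0.0198
χ² = 0.4580 + 0.9218 + 0.0294 + 5.5210 + 7.4335 + 0.0004 + 6.0837 + 8.9262 + 0.0198 = 29.394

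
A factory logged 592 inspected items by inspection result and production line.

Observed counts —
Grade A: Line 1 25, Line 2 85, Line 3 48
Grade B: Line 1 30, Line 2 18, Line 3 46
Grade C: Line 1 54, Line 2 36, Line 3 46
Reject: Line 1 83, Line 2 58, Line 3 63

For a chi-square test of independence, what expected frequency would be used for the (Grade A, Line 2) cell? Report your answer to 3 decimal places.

52.578

Row total (Grade A) = 158; column total (Line 2) = 197; grand total N = 592.
Expected count = (row total × column total) / N = 158 × 197 / 592 = 52.578.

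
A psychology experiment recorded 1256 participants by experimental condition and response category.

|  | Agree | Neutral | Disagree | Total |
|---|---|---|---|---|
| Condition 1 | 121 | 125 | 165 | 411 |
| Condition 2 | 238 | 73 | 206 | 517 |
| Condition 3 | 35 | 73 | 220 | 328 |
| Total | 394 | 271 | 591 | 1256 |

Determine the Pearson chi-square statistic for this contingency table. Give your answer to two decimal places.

Grand total N = 1256.
Expected counts (row total × column total / N):
  Condition 1, Agree: 411×394/1256 = 128.928
  Condition 1, Neutral: 411×271/1256 = 88.679
  Condition 1, Disagree: 411×591/1256 = 193.393
  Condition 2, Agree: 517×394/1256 = 162.180
  Condition 2, Neutral: 517×271/1256 = 111.550
  Condition 2, Disagree: 517×591/1256 = 243.270
  Condition 3, Agree: 328×394/1256 = 102.892
  Condition 3, Neutral: 328×271/1256 = 70.771
  Condition 3, Disagree: 328×591/1256 = 154.338
Contributions (O − E)²/E:
  (121 − 128.928)²/128.928 = 0.4875
  (125 − 88.679)²/88.679 = 14.8763
  (165 − 193.393)²/193.393 = 4.1685
  (238 − 162.180)²/162.180 = 35.4462
  (73 − 111.550)²/111.550 = 13.3223
  (206 − 243.270)²/243.270 = 5.7099
  (35 − 102.892)²/102.892 = 44.7977
  (73 − 70.771)²/70.771 = 0.0702
  (220 − 154.338)²/154.338 = 27.9354
χ² = 0.4875 + 14.8763 + 4.1685 + 35.4462 + 13.3223 + 5.7099 + 44.7977 + 0.0702 + 27.9354 = 146.81

146.81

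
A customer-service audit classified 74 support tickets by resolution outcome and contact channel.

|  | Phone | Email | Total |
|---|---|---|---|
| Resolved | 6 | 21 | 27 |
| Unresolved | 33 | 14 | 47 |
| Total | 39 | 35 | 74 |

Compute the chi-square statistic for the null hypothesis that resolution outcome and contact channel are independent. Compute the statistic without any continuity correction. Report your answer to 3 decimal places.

15.844

Grand total N = 74.
Expected counts (row total × column total / N):
  Resolved, Phone: 27×39/74 = 14.2297
  Resolved, Email: 27×35/74 = 12.7703
  Unresolved, Phone: 47×39/74 = 24.7703
  Unresolved, Email: 47×35/74 = 22.2297
Contributions (O − E)²/E:
  (6 − 14.2297)²/14.2297 = 4.7596
  (21 − 12.7703)²/12.7703 = 5.3036
  (33 − 24.7703)²/24.7703 = 2.7342
  (14 − 22.2297)²/22.2297 = 3.0467
χ² = 4.7596 + 5.3036 + 2.7342 + 3.0467 = 15.844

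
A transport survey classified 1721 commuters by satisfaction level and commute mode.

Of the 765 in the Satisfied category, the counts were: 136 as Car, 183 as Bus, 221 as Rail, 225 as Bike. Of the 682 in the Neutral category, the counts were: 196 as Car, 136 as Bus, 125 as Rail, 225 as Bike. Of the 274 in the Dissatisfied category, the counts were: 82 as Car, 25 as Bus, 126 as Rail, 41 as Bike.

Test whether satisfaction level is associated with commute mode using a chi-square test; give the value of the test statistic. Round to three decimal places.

123.013

Row totals: 765, 682, 274. Column totals: 414, 344, 472, 491. Grand total N = 1721.
Expected counts (row total × column total / N):
  Satisfied, Car: 765×414/1721 = 184.0267
  Satisfied, Bus: 765×344/1721 = 152.9111
  Satisfied, Rail: 765×472/1721 = 209.8083
  Satisfied, Bike: 765×491/1721 = 218.2539
  Neutral, Car: 682×414/1721 = 164.0604
  Neutral, Bus: 682×344/1721 = 136.3207
  Neutral, Rail: 682×472/1721 = 187.0447
  Neutral, Bike: 682×491/1721 = 194.5741
  Dissatisfied, Car: 274×414/1721 = 65.9128
  Dissatisfied, Bus: 274×344/1721 = 54.7682
  Dissatisfied, Rail: 274×472/1721 = 75.1470
  Dissatisfied, Bike: 274×491/1721 = 78.1720
Contributions (O − E)²/E:
  (136 − 184.0267)²/184.0267 = 12.5339
  (183 − 152.9111)²/152.9111 = 5.9207
  (221 − 209.8083)²/209.8083 = 0.5970
  (225 − 218.2539)²/218.2539 = 0.2085
  (196 − 164.0604)²/164.0604 = 6.2181
  (136 − 136.3207)²/136.3207 = 0.0008
  (125 − 187.0447)²/187.0447 = 20.5809
  (225 − 194.5741)²/194.5741 = 4.7578
  (82 − 65.9128)²/65.9128 = 3.9264
  (25 − 54.7682)²/54.7682 = 16.1799
  (126 − 75.1470)²/75.1470 = 34.4129
  (41 − 78.1720)²/78.1720 = 17.6759
χ² = 12.5339 + 5.9207 + 0.5970 + 0.2085 + 6.2181 + 0.0008 + 20.5809 + 4.7578 + 3.9264 + 16.1799 + 34.4129 + 17.6759 = 123.013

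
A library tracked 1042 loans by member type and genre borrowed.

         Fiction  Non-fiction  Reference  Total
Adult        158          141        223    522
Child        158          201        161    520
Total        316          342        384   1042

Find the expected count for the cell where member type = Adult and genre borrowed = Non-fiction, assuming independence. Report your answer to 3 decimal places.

Row total (Adult) = 522; column total (Non-fiction) = 342; grand total N = 1042.
Expected count = (row total × column total) / N = 522 × 342 / 1042 = 171.328.

171.328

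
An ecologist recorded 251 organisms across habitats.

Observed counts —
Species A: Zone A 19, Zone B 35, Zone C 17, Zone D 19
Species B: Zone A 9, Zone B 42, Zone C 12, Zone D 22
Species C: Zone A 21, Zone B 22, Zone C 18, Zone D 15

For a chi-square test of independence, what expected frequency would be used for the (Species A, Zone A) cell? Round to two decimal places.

Row total (Species A) = 90; column total (Zone A) = 49; grand total N = 251.
Expected count = (row total × column total) / N = 90 × 49 / 251 = 17.57.

17.57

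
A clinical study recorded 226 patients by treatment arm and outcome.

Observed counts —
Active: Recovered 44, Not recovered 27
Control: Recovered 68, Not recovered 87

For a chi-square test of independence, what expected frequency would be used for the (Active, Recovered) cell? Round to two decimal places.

35.19

Row total (Active) = 71; column total (Recovered) = 112; grand total N = 226.
Expected count = (row total × column total) / N = 71 × 112 / 226 = 35.19.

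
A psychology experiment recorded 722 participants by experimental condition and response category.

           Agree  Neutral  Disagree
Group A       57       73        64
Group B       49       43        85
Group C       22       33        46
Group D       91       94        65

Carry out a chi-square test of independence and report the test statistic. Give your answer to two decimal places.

29.73

Row totals: 194, 177, 101, 250. Column totals: 219, 243, 260. Grand total N = 722.
Expected counts (row total × column total / N):
  Group A, Agree: 194×219/722 = 58.845
  Group A, Neutral: 194×243/722 = 65.294
  Group A, Disagree: 194×260/722 = 69.861
  Group B, Agree: 177×219/722 = 53.688
  Group B, Neutral: 177×243/722 = 59.572
  Group B, Disagree: 177×260/722 = 63.740
  Group C, Agree: 101×219/722 = 30.636
  Group C, Neutral: 101×243/722 = 33.993
  Group C, Disagree: 101×260/722 = 36.371
  Group D, Agree: 250×219/722 = 75.831
  Group D, Neutral: 250×243/722 = 84.141
  Group D, Disagree: 250×260/722 = 90.028
Contributions (O − E)²/E:
  (57 − 58.845)²/58.845 = 0.0578
  (73 − 65.294)²/65.294 = 0.9095
  (64 − 69.861)²/69.861 = 0.4917
  (49 − 53.688)²/53.688 = 0.4094
  (43 − 59.572)²/59.572 = 4.6101
  (85 − 63.740)²/63.740 = 7.0911
  (22 − 30.636)²/30.636 = 2.4344
  (33 − 33.993)²/33.993 = 0.0290
  (46 − 36.371)²/36.371 = 2.5492
  (91 − 75.831)²/75.831 = 3.0344
  (94 − 84.141)²/84.141 = 1.1552
  (65 − 90.028)²/90.028 = 6.9578
χ² = 0.0578 + 0.9095 + 0.4917 + 0.4094 + 4.6101 + 7.0911 + 2.4344 + 0.0290 + 2.5492 + 3.0344 + 1.1552 + 6.9578 = 29.73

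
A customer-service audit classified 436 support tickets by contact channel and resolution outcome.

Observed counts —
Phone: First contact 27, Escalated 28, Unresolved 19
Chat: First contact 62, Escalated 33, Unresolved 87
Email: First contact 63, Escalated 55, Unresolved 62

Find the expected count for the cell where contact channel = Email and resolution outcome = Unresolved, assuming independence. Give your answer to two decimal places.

Row total (Email) = 180; column total (Unresolved) = 168; grand total N = 436.
Expected count = (row total × column total) / N = 180 × 168 / 436 = 69.36.

69.36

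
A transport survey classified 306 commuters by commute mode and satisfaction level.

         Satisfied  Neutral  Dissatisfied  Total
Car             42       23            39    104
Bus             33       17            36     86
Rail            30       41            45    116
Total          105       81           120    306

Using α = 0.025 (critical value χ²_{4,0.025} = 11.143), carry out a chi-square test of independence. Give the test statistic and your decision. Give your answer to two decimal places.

Grand total N = 306.
Expected counts (row total × column total / N):
  Car, Satisfied: 104×105/306 = 35.686
  Car, Neutral: 104×81/306 = 27.529
  Car, Dissatisfied: 104×120/306 = 40.784
  Bus, Satisfied: 86×105/306 = 29.510
  Bus, Neutral: 86×81/306 = 22.765
  Bus, Dissatisfied: 86×120/306 = 33.725
  Rail, Satisfied: 116×105/306 = 39.804
  Rail, Neutral: 116×81/306 = 30.706
  Rail, Dissatisfied: 116×120/306 = 45.490
Contributions (O − E)²/E:
  (42 − 35.686)²/35.686 = 1.1171
  (23 − 27.529)²/27.529 = 0.7451
  (39 − 40.784)²/40.784 = 0.0780
  (33 − 29.510)²/29.510 = 0.4127
  (17 − 22.765)²/22.765 = 1.4599
  (36 − 33.725)²/33.725 = 0.1535
  (30 − 39.804)²/39.804 = 2.4148
  (41 − 30.706)²/30.706 = 3.4510
  (45 − 45.490)²/45.490 = 0.0053
χ² = 1.1171 + 0.7451 + 0.0780 + 0.4127 + 1.4599 + 0.1535 + 2.4148 + 3.4510 + 0.0053 = 9.84
df = (3−1)(3−1) = 4. Since 9.84 < 11.143, fail to reject the null hypothesis of independence at α = 0.025.

9.84; fail to reject H₀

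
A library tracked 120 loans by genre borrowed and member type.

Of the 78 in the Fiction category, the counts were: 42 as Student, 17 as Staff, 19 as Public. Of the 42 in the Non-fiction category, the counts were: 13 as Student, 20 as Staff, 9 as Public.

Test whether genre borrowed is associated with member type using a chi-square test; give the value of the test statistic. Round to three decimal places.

9.127

Row totals: 78, 42. Column totals: 55, 37, 28. Grand total N = 120.
Expected counts (row total × column total / N):
  Fiction, Student: 78×55/120 = 35.7500
  Fiction, Staff: 78×37/120 = 24.0500
  Fiction, Public: 78×28/120 = 18.2000
  Non-fiction, Student: 42×55/120 = 19.2500
  Non-fiction, Staff: 42×37/120 = 12.9500
  Non-fiction, Public: 42×28/120 = 9.8000
Contributions (O − E)²/E:
  (42 − 35.7500)²/35.7500 = 1.0927
  (17 − 24.0500)²/24.0500 = 2.0666
  (19 − 18.2000)²/18.2000 = 0.0352
  (13 − 19.2500)²/19.2500 = 2.0292
  (20 − 12.9500)²/12.9500 = 3.8380
  (9 − 9.8000)²/9.8000 = 0.0653
χ² = 1.0927 + 2.0666 + 0.0352 + 2.0292 + 3.8380 + 0.0653 = 9.127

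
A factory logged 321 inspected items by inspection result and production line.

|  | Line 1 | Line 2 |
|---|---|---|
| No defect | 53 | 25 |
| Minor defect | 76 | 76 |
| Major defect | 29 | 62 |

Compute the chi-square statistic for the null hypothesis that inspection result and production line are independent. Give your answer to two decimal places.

Row totals: 78, 152, 91. Column totals: 158, 163. Grand total N = 321.
Expected counts (row total × column total / N):
  No defect, Line 1: 78×158/321 = 38.3925
  No defect, Line 2: 78×163/321 = 39.6075
  Minor defect, Line 1: 152×158/321 = 74.8162
  Minor defect, Line 2: 152×163/321 = 77.1838
  Major defect, Line 1: 91×158/321 = 44.7913
  Major defect, Line 2: 91×163/321 = 46.2087
Contributions (O − E)²/E:
  (53 − 38.3925)²/38.3925 = 5.5578
  (25 − 39.6075)²/39.6075 = 5.3873
  (76 − 74.8162)²/74.8162 = 0.0187
  (76 − 77.1838)²/77.1838 = 0.0182
  (29 − 44.7913)²/44.7913 = 5.5673
  (62 − 46.2087)²/46.2087 = 5.3965
χ² = 5.5578 + 5.3873 + 0.0187 + 0.0182 + 5.5673 + 5.3965 = 21.95

21.95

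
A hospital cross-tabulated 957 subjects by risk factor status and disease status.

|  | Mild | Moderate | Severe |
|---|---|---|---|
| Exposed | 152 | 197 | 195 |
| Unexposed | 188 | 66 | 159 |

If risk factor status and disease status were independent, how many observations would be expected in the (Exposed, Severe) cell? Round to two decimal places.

201.23

Row total (Exposed) = 544; column total (Severe) = 354; grand total N = 957.
Expected count = (row total × column total) / N = 544 × 354 / 957 = 201.23.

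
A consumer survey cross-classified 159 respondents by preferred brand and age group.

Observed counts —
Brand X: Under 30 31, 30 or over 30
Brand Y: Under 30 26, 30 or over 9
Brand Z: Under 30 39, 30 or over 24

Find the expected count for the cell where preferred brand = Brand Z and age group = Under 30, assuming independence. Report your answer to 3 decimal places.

Row total (Brand Z) = 63; column total (Under 30) = 96; grand total N = 159.
Expected count = (row total × column total) / N = 63 × 96 / 159 = 38.038.

38.038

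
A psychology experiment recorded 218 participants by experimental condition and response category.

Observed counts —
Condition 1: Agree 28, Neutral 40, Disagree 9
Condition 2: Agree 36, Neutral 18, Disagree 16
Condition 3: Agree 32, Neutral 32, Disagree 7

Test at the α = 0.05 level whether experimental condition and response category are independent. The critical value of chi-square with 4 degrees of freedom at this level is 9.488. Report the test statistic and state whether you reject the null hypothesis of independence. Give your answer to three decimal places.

13.175; reject H₀

Row totals: 77, 70, 71. Column totals: 96, 90, 32. Grand total N = 218.
Expected counts (row total × column total / N):
  Condition 1, Agree: 77×96/218 = 33.90826
  Condition 1, Neutral: 77×90/218 = 31.78899
  Condition 1, Disagree: 77×32/218 = 11.30275
  Condition 2, Agree: 70×96/218 = 30.82569
  Condition 2, Neutral: 70×90/218 = 28.89908
  Condition 2, Disagree: 70×32/218 = 10.27523
  Condition 3, Agree: 71×96/218 = 31.26606
  Condition 3, Neutral: 71×90/218 = 29.31193
  Condition 3, Disagree: 71×32/218 = 10.42202
Contributions (O − E)²/E:
  (28 − 33.90826)²/33.90826 = 1.0295
  (40 − 31.78899)²/31.78899 = 2.1209
  (9 − 11.30275)²/11.30275 = 0.4691
  (36 − 30.82569)²/30.82569 = 0.8685
  (18 − 28.89908)²/28.89908 = 4.1105
  (16 − 10.27523)²/10.27523 = 3.1895
  (32 − 31.26606)²/31.26606 = 0.0172
  (32 − 29.31193)²/29.31193 = 0.2465
  (7 − 10.42202)²/10.42202 = 1.1236
χ² = 1.0295 + 2.1209 + 0.4691 + 0.8685 + 4.1105 + 3.1895 + 0.0172 + 0.2465 + 1.1236 = 13.175
df = (3−1)(3−1) = 4. Since 13.175 > 9.488, reject the null hypothesis of independence at α = 0.05.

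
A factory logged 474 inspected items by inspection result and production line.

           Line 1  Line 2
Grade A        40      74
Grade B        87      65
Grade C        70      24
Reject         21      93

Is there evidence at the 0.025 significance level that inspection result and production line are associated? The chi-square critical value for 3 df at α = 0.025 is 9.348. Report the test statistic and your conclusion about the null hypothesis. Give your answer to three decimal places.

78.769; reject H₀

Row totals: 114, 152, 94, 114. Column totals: 218, 256. Grand total N = 474.
Expected counts (row total × column total / N):
  Grade A, Line 1: 114×218/474 = 52.4304
  Grade A, Line 2: 114×256/474 = 61.5696
  Grade B, Line 1: 152×218/474 = 69.9072
  Grade B, Line 2: 152×256/474 = 82.0928
  Grade C, Line 1: 94×218/474 = 43.2321
  Grade C, Line 2: 94×256/474 = 50.7679
  Reject, Line 1: 114×218/474 = 52.4304
  Reject, Line 2: 114×256/474 = 61.5696
Contributions (O − E)²/E:
  (40 − 52.4304)²/52.4304 = 2.9470
  (74 − 61.5696)²/61.5696 = 2.5096
  (87 − 69.9072)²/69.9072 = 4.1793
  (65 − 82.0928)²/82.0928 = 3.5589
  (70 − 43.2321)²/43.2321 = 16.5738
  (24 − 50.7679)²/50.7679 = 14.1137
  (21 − 52.4304)²/52.4304 = 18.8416
  (93 − 61.5696)²/61.5696 = 16.0448
χ² = 2.9470 + 2.5096 + 4.1793 + 3.5589 + 16.5738 + 14.1137 + 18.8416 + 16.0448 = 78.769
df = (4−1)(2−1) = 3. Since 78.769 > 9.348, reject the null hypothesis of independence at α = 0.025.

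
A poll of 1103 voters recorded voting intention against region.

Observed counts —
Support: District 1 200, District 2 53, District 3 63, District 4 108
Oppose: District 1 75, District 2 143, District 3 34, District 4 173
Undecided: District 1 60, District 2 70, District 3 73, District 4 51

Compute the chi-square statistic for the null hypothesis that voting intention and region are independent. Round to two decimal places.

Row totals: 424, 425, 254. Column totals: 335, 266, 170, 332. Grand total N = 1103.
Expected counts (row total × column total / N):
  Support, District 1: 424×335/1103 = 128.776
  Support, District 2: 424×266/1103 = 102.252
  Support, District 3: 424×170/1103 = 65.349
  Support, District 4: 424×332/1103 = 127.623
  Oppose, District 1: 425×335/1103 = 129.080
  Oppose, District 2: 425×266/1103 = 102.493
  Oppose, District 3: 425×170/1103 = 65.503
  Oppose, District 4: 425×332/1103 = 127.924
  Undecided, District 1: 254×335/1103 = 77.144
  Undecided, District 2: 254×266/1103 = 61.255
  Undecided, District 3: 254×170/1103 = 39.148
  Undecided, District 4: 254×332/1103 = 76.453
Contributions (O − E)²/E:
  (200 − 128.776)²/128.776 = 39.3929
  (53 − 102.252)²/102.252 = 23.7233
  (63 − 65.349)²/65.349 = 0.0844
  (108 − 127.623)²/127.623 = 3.0172
  (75 − 129.080)²/129.080 = 22.6576
  (143 − 102.493)²/102.493 = 16.0091
  (34 − 65.503)²/65.503 = 15.1510
  (173 − 127.924)²/127.924 = 15.8832
  (60 − 77.144)²/77.144 = 3.8100
  (70 − 61.255)²/61.255 = 1.2485
  (73 − 39.148)²/39.148 = 29.2725
  (51 − 76.453)²/76.453 = 8.4739
χ² = 39.3929 + 23.7233 + 0.0844 + 3.0172 + 22.6576 + 16.0091 + 15.1510 + 15.8832 + 3.8100 + 1.2485 + 29.2725 + 8.4739 = 178.72

178.72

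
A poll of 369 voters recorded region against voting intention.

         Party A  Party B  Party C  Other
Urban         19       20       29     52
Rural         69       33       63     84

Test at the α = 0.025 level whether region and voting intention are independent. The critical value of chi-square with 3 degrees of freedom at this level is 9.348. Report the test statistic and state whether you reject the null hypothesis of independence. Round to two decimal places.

7.51; fail to reject H₀

Row totals: 120, 249. Column totals: 88, 53, 92, 136. Grand total N = 369.
Expected counts (row total × column total / N):
  Urban, Party A: 120×88/369 = 28.618
  Urban, Party B: 120×53/369 = 17.236
  Urban, Party C: 120×92/369 = 29.919
  Urban, Other: 120×136/369 = 44.228
  Rural, Party A: 249×88/369 = 59.382
  Rural, Party B: 249×53/369 = 35.764
  Rural, Party C: 249×92/369 = 62.081
  Rural, Other: 249×136/369 = 91.772
Contributions (O − E)²/E:
  (19 − 28.618)²/28.618 = 3.2324
  (20 − 17.236)²/17.236 = 0.4432
  (29 − 29.919)²/29.919 = 0.0282
  (52 − 44.228)²/44.228 = 1.3657
  (69 − 59.382)²/59.382 = 1.5578
  (33 − 35.764)²/35.764 = 0.2136
  (63 − 62.081)²/62.081 = 0.0136
  (84 − 91.772)²/91.772 = 0.6582
χ² = 3.2324 + 0.4432 + 0.0282 + 1.3657 + 1.5578 + 0.2136 + 0.0136 + 0.6582 = 7.51
df = (2−1)(4−1) = 3. Since 7.51 < 9.348, fail to reject the null hypothesis of independence at α = 0.025.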